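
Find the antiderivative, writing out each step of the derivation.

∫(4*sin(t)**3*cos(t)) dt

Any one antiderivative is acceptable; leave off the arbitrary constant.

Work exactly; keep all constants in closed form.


Step 1. Substitute u = sin(t), turning ∫(4*sin(t)**3*cos(t)) dt into ∫(4*u**3) du: now ∫(4*u**3) du.
Step 2. Evaluate the standard form: now u**4.
Step 3. Substitute back u = sin(t): now sin(t)**4.
Answer: sin(t)**4.


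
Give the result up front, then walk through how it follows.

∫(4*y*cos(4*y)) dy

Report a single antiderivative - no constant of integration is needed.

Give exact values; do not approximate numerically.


The answer is y*sin(4*y) + cos(4*y)/4.
Step 1. Integrate ∫(4*y*cos(4*y)) dy by parts with u = y, dv = (4*cos(4*y)) dy, so v = sin(4*y): now y*sin(4*y) + ∫(-sin(4*y)) dy.
Step 2. Evaluate the standard form: now y*sin(4*y) + cos(4*y)/4.
Answer: y*sin(4*y) + cos(4*y)/4.


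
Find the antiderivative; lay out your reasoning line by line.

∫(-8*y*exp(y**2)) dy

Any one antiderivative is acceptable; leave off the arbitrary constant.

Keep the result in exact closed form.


Step 1. Substitute u = y**2, turning ∫(-8*y*exp(y**2)) dy into ∫(-4*exp(u)) du: now ∫(-4*exp(u)) du.
Step 2. Evaluate the standard form: now -4*exp(u).
Step 3. Substitute back u = y**2: now -4*exp(y**2).
Answer: -4*exp(y**2).


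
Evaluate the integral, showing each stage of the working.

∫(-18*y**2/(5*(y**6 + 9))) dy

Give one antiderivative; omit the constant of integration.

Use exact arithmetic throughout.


Step 1. Substitute u = y**3, turning ∫(-18*y**2/(5*(y**6 + 9))) dy into ∫(-6/(5*(u**2 + 9))) du: now ∫(-6/(5*(u**2 + 9))) du.
Step 2. Evaluate the standard form: now -2*atan(u/3)/5.
Step 3. Substitute back u = y**3: now -2*atan(y**3/3)/5.
Answer: -2*atan(y**3/3)/5.


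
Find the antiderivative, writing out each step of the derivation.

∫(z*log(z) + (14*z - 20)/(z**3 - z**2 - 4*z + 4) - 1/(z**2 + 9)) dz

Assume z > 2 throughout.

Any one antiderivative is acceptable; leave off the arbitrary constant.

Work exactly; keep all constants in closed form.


Step 1. Rewrite: now ∫(z*log(z)) dz + ∫((14*z - 20)/(z**3 - z**2 - 4*z + 4)) dz + ∫(-1/(z**2 + 9)) dz.
Step 2. Decompose ∫((14*z - 20)/(z**3 - z**2 - 4*z + 4)) dz by partial fractions, (14*z - 20)/(z**3 - z**2 - 4*z + 4) = -4/(z + 2) + 2/(z - 1) + 2/(z - 2): now ∫(z*log(z)) dz + ∫(2/(z - 2)) dz + ∫(2/(z - 1)) dz + ∫(-4/(z + 2)) dz + ∫(-1/(z**2 + 9)) dz.
Step 3. Evaluate the standard form [assuming z > 1]: now 2*log(z - 1) + ∫(z*log(z)) dz + ∫(2/(z - 2)) dz + ∫(-4/(z + 2)) dz + ∫(-1/(z**2 + 9)) dz.
Step 4. Evaluate the standard form [assuming z > 2]: now 2*log(z - 2) + 2*log(z - 1) + ∫(z*log(z)) dz + ∫(-4/(z + 2)) dz + ∫(-1/(z**2 + 9)) dz.
Step 5. Evaluate the standard form [assuming z > -2]: now 2*log(z - 2) + 2*log(z - 1) - 4*log(z + 2) + ∫(z*log(z)) dz + ∫(-1/(z**2 + 9)) dz.
Step 6. Evaluate the standard form: now 2*log(z - 2) + 2*log(z - 1) - 4*log(z + 2) - atan(z/3)/3 + ∫(z*log(z)) dz.
Step 7. Integrate ∫(z*log(z)) dz by parts with u = log(z), dv = (z) dz, so v = z**2/2 [assuming z > 0]: now z**2*log(z)/2 + 2*log(z - 2) + 2*log(z - 1) - 4*log(z + 2) - atan(z/3)/3 + ∫(-z/2) dz.
Step 8. Evaluate the standard form: now z**2*log(z)/2 - z**2/4 + 2*log(z - 2) + 2*log(z - 1) - 4*log(z + 2) - atan(z/3)/3.
Answer: z**2*log(z)/2 - z**2/4 + 2*log(z - 2) + 2*log(z - 1) - 4*log(z + 2) - atan(z/3)/3.


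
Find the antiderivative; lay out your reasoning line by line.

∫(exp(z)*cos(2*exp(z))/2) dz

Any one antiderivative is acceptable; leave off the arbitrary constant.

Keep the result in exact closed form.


Step 1. Substitute u = exp(z), turning ∫(exp(z)*cos(2*exp(z))/2) dz into ∫(cos(2*u)/2) du: now ∫(cos(2*u)/2) du.
Step 2. Evaluate the standard form: now sin(2*u)/4.
Step 3. Substitute back u = exp(z): now sin(2*exp(z))/4.
Answer: sin(2*exp(z))/4.


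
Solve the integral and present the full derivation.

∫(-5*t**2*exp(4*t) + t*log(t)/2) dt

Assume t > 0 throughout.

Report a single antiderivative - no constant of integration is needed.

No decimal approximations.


Step 1. Rewrite: now ∫(t*log(t)/2) dt + ∫(-5*t**2*exp(4*t)) dt.
Step 2. Integrate ∫(-5*t**2*exp(4*t)) dt by parts with u = t**2, dv = (-5*exp(4*t)) dt, so v = -5*exp(4*t)/4: now -5*t**2*exp(4*t)/4 + ∫(5*t*exp(4*t)/2) dt + ∫(t*log(t)/2) dt.
Step 3. Integrate ∫(5*t*exp(4*t)/2) dt by parts with u = t, dv = (5*exp(4*t)/2) dt, so v = 5*exp(4*t)/8: now -5*t**2*exp(4*t)/4 + 5*t*exp(4*t)/8 + ∫(t*log(t)/2) dt + ∫(-5*exp(4*t)/8) dt.
Step 4. Evaluate the standard form: now -5*t**2*exp(4*t)/4 + 5*t*exp(4*t)/8 - 5*exp(4*t)/32 + ∫(t*log(t)/2) dt.
Step 5. Integrate ∫(t*log(t)/2) dt by parts with u = log(t), dv = (t/2) dt, so v = t**2/4 [assuming t > 0]: now -5*t**2*exp(4*t)/4 + t**2*log(t)/4 + 5*t*exp(4*t)/8 - 5*exp(4*t)/32 + ∫(-t/4) dt.
Step 6. Evaluate the standard form: now -5*t**2*exp(4*t)/4 + t**2*log(t)/4 - t**2/8 + 5*t*exp(4*t)/8 - 5*exp(4*t)/32.
Answer: -5*t**2*exp(4*t)/4 + t**2*log(t)/4 - t**2/8 + 5*t*exp(4*t)/8 - 5*exp(4*t)/32.


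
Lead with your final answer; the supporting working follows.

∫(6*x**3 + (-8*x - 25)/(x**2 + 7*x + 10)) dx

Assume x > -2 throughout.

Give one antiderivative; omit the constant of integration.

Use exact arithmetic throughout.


The answer is 3*x**4/2 - 3*log(x + 2) - 5*log(x + 5).
Step 1. Rewrite: now ∫(6*x**3) dx + ∫((-8*x - 25)/(x**2 + 7*x + 10)) dx.
Step 2. Evaluate the standard form: now 3*x**4/2 + ∫((-8*x - 25)/(x**2 + 7*x + 10)) dx.
Step 3. Decompose ∫((-8*x - 25)/(x**2 + 7*x + 10)) dx by partial fractions, (-8*x - 25)/(x**2 + 7*x + 10) = -5/(x + 5) - 3/(x + 2): now 3*x**4/2 + ∫(-3/(x + 2)) dx + ∫(-5/(x + 5)) dx.
Step 4. Evaluate the standard form [assuming x > -5]: now 3*x**4/2 - 5*log(x + 5) + ∫(-3/(x + 2)) dx.
Step 5. Evaluate the standard form [assuming x > -2]: now 3*x**4/2 - 3*log(x + 2) - 5*log(x + 5).
Answer: 3*x**4/2 - 3*log(x + 2) - 5*log(x + 5).


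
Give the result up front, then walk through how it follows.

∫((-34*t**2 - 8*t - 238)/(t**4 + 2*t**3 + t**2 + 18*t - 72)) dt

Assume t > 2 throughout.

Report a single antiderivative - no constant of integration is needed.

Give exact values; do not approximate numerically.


The answer is -5*log(t - 2) + 5*log(t + 4) - 4*atan(t/3)/3.
Step 1. Decompose ∫((-34*t**2 - 8*t - 238)/(t**4 + 2*t**3 + t**2 + 18*t - 72)) dt by partial fractions, (-34*t**2 - 8*t - 238)/(t**4 + 2*t**3 + t**2 + 18*t - 72) = -4/(t**2 + 9) + 5/(t + 4) - 5/(t - 2): now ∫(-5/(t - 2)) dt + ∫(5/(t + 4)) dt + ∫(-4/(t**2 + 9)) dt.
Step 2. Evaluate the standard form [assuming t > 2]: now -5*log(t - 2) + ∫(5/(t + 4)) dt + ∫(-4/(t**2 + 9)) dt.
Step 3. Evaluate the standard form [assuming t > -4]: now -5*log(t - 2) + 5*log(t + 4) + ∫(-4/(t**2 + 9)) dt.
Step 4. Evaluate the standard form: now -5*log(t - 2) + 5*log(t + 4) - 4*atan(t/3)/3.
Answer: -5*log(t - 2) + 5*log(t + 4) - 4*atan(t/3)/3.


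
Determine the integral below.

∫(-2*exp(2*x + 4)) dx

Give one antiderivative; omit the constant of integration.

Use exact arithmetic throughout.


Answer: -exp(2*x + 4).


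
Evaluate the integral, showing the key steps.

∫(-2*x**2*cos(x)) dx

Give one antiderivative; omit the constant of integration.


Step 1. Integrate ∫(-2*x**2*cos(x)) dx by parts with u = x**2, dv = (-2*cos(x)) dx, so v = -2*sin(x): now -2*x**2*sin(x) + ∫(4*x*sin(x)) dx.
Step 2. Integrate ∫(4*x*sin(x)) dx by parts with u = x, dv = (4*sin(x)) dx, so v = -4*cos(x): now -2*x**2*sin(x) - 4*x*cos(x) + ∫(4*cos(x)) dx.
Step 3. Evaluate the standard form: now -2*x**2*sin(x) - 4*x*cos(x) + 4*sin(x).
Answer: -2*x**2*sin(x) - 4*x*cos(x) + 4*sin(x).


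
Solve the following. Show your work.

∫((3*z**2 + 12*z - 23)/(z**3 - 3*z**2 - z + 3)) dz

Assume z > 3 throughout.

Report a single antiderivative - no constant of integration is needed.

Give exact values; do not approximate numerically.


Step 1. Decompose ∫((3*z**2 + 12*z - 23)/(z**3 - 3*z**2 - z + 3)) dz by partial fractions, (3*z**2 + 12*z - 23)/(z**3 - 3*z**2 - z + 3) = -4/(z + 1) + 2/(z - 1) + 5/(z - 3): now ∫(5/(z - 3)) dz + ∫(2/(z - 1)) dz + ∫(-4/(z + 1)) dz.
Step 2. Evaluate the standard form [assuming z > 1]: now 2*log(z - 1) + ∫(5/(z - 3)) dz + ∫(-4/(z + 1)) dz.
Step 3. Evaluate the standard form [assuming z > -1]: now 2*log(z - 1) - 4*log(z + 1) + ∫(5/(z - 3)) dz.
Step 4. Evaluate the standard form [assuming z > 3]: now 5*log(z - 3) + 2*log(z - 1) - 4*log(z + 1).
Answer: 5*log(z - 3) + 2*log(z - 1) - 4*log(z + 1).


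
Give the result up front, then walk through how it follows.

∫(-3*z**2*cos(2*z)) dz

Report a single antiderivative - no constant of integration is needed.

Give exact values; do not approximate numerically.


The answer is -3*z**2*sin(2*z)/2 - 3*z*cos(2*z)/2 + 3*sin(2*z)/4.
Step 1. Integrate ∫(-3*z**2*cos(2*z)) dz by parts with u = z**2, dv = (-3*cos(2*z)) dz, so v = -3*sin(2*z)/2: now -3*z**2*sin(2*z)/2 + ∫(3*z*sin(2*z)) dz.
Step 2. Integrate ∫(3*z*sin(2*z)) dz by parts with u = z, dv = (3*sin(2*z)) dz, so v = -3*cos(2*z)/2: now -3*z**2*sin(2*z)/2 - 3*z*cos(2*z)/2 + ∫(3*cos(2*z)/2) dz.
Step 3. Evaluate the standard form: now -3*z**2*sin(2*z)/2 - 3*z*cos(2*z)/2 + 3*sin(2*z)/4.
Answer: -3*z**2*sin(2*z)/2 - 3*z*cos(2*z)/2 + 3*sin(2*z)/4.


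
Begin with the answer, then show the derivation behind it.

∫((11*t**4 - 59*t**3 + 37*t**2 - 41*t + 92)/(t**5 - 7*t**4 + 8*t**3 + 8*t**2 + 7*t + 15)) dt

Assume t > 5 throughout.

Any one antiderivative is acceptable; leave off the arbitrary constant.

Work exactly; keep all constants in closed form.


The answer is log(t - 5) + 5*log(t - 3) + 5*log(t + 1) + 3*atan(t).
Step 1. Decompose ∫((11*t**4 - 59*t**3 + 37*t**2 - 41*t + 92)/(t**5 - 7*t**4 + 8*t**3 + 8*t**2 + 7*t + 15)) dt by partial fractions, (11*t**4 - 59*t**3 + 37*t**2 - 41*t + 92)/(t**5 - 7*t**4 + 8*t**3 + 8*t**2 + 7*t + 15) = 3/(t**2 + 1) + 5/(t + 1) + 5/(t - 3) + 1/(t - 5): now ∫(1/(t - 5)) dt + ∫(5/(t - 3)) dt + ∫(5/(t + 1)) dt + ∫(3/(t**2 + 1)) dt.
Step 2. Evaluate the standard form [assuming t > -1]: now 5*log(t + 1) + ∫(1/(t - 5)) dt + ∫(5/(t - 3)) dt + ∫(3/(t**2 + 1)) dt.
Step 3. Evaluate the standard form [assuming t > 5]: now log(t - 5) + 5*log(t + 1) + ∫(5/(t - 3)) dt + ∫(3/(t**2 + 1)) dt.
Step 4. Evaluate the standard form [assuming t > 3]: now log(t - 5) + 5*log(t - 3) + 5*log(t + 1) + ∫(3/(t**2 + 1)) dt.
Step 5. Evaluate the standard form: now log(t - 5) + 5*log(t - 3) + 5*log(t + 1) + 3*atan(t).
Answer: log(t - 5) + 5*log(t - 3) + 5*log(t + 1) + 3*atan(t).


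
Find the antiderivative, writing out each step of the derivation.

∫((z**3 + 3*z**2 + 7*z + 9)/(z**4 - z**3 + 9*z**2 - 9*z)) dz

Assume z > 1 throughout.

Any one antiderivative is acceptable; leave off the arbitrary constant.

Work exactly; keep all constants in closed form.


Step 1. Decompose ∫((z**3 + 3*z**2 + 7*z + 9)/(z**4 - z**3 + 9*z**2 - 9*z)) dz by partial fractions, (z**3 + 3*z**2 + 7*z + 9)/(z**4 - z**3 + 9*z**2 - 9*z) = 2/(z**2 + 9) + 2/(z - 1) - 1/z: now ∫(-1/z) dz + ∫(2/(z - 1)) dz + ∫(2/(z**2 + 9)) dz.
Step 2. Evaluate the standard form [assuming z > 0]: now -log(z) + ∫(2/(z - 1)) dz + ∫(2/(z**2 + 9)) dz.
Step 3. Evaluate the standard form [assuming z > 1]: now -log(z) + 2*log(z - 1) + ∫(2/(z**2 + 9)) dz.
Step 4. Evaluate the standard form: now -log(z) + 2*log(z - 1) + 2*atan(z/3)/3.
Answer: -log(z) + 2*log(z - 1) + 2*atan(z/3)/3.


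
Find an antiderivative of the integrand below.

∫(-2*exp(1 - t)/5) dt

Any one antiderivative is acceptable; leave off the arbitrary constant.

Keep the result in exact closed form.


Answer: 2*exp(1 - t)/5.


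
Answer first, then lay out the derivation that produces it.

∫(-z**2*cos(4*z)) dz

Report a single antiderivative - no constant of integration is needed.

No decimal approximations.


The answer is -z**2*sin(4*z)/4 - z*cos(4*z)/8 + sin(4*z)/32.
Step 1. Integrate ∫(-z**2*cos(4*z)) dz by parts with u = z**2, dv = (-cos(4*z)) dz, so v = -sin(4*z)/4: now -z**2*sin(4*z)/4 + ∫(z*sin(4*z)/2) dz.
Step 2. Integrate ∫(z*sin(4*z)/2) dz by parts with u = z, dv = (sin(4*z)/2) dz, so v = -cos(4*z)/8: now -z**2*sin(4*z)/4 - z*cos(4*z)/8 + ∫(cos(4*z)/8) dz.
Step 3. Evaluate the standard form: now -z**2*sin(4*z)/4 - z*cos(4*z)/8 + sin(4*z)/32.
Answer: -z**2*sin(4*z)/4 - z*cos(4*z)/8 + sin(4*z)/32.


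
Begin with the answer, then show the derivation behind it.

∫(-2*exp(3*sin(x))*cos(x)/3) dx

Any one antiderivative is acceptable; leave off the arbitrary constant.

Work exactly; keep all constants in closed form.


The answer is -2*exp(3*sin(x))/9.
Step 1. Substitute u = sin(x), turning ∫(-2*exp(3*sin(x))*cos(x)/3) dx into ∫(-2*exp(3*u)/3) du: now ∫(-2*exp(3*u)/3) du.
Step 2. Evaluate the standard form: now -2*exp(3*u)/9.
Step 3. Substitute back u = sin(x): now -2*exp(3*sin(x))/9.
Answer: -2*exp(3*sin(x))/9.


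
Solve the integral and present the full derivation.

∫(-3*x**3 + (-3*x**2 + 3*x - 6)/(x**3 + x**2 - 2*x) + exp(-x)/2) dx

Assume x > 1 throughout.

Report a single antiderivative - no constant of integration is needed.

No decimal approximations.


Step 1. Rewrite: now ∫(-3*x**3) dx + ∫((-3*x**2 + 3*x - 6)/(x**3 + x**2 - 2*x)) dx + ∫(exp(-x)/2) dx.
Step 2. Decompose ∫((-3*x**2 + 3*x - 6)/(x**3 + x**2 - 2*x)) dx by partial fractions, (-3*x**2 + 3*x - 6)/(x**3 + x**2 - 2*x) = -4/(x + 2) - 2/(x - 1) + 3/x: now ∫(3/x) dx + ∫(-3*x**3) dx + ∫(-2/(x - 1)) dx + ∫(-4/(x + 2)) dx + ∫(exp(-x)/2) dx.
Step 3. Evaluate the standard form [assuming x > -2]: now -4*log(x + 2) + ∫(3/x) dx + ∫(-3*x**3) dx + ∫(-2/(x - 1)) dx + ∫(exp(-x)/2) dx.
Step 4. Evaluate the standard form [assuming x > 1]: now -2*log(x - 1) - 4*log(x + 2) + ∫(3/x) dx + ∫(-3*x**3) dx + ∫(exp(-x)/2) dx.
Step 5. Evaluate the standard form [assuming x > 0]: now 3*log(x) - 2*log(x - 1) - 4*log(x + 2) + ∫(-3*x**3) dx + ∫(exp(-x)/2) dx.
Step 6. Evaluate the standard form: now 3*log(x) - 2*log(x - 1) - 4*log(x + 2) + ∫(-3*x**3) dx - exp(-x)/2.
Step 7. Evaluate the standard form: now -3*x**4/4 + 3*log(x) - 2*log(x - 1) - 4*log(x + 2) - exp(-x)/2.
Answer: -3*x**4/4 + 3*log(x) - 2*log(x - 1) - 4*log(x + 2) - exp(-x)/2.


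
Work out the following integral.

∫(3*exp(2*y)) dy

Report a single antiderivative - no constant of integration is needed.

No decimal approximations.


Answer: 3*exp(2*y)/2.


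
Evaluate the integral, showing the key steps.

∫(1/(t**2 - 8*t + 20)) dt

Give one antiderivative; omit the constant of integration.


Step 1. Substitute u = t - 4, turning ∫(1/(t**2 - 8*t + 20)) dt into ∫(1/(u**2 + 4)) du: now ∫(1/(u**2 + 4)) du.
Step 2. Evaluate the standard form: now atan(u/2)/2.
Step 3. Substitute back u = t - 4: now atan(t/2 - 2)/2.
Answer: atan(t/2 - 2)/2.


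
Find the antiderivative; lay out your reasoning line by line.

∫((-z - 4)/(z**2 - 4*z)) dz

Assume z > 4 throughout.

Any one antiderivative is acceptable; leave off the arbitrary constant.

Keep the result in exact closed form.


Step 1. Decompose ∫((-z - 4)/(z**2 - 4*z)) dz by partial fractions, (-z - 4)/(z**2 - 4*z) = -2/(z - 4) + 1/z: now ∫(1/z) dz + ∫(-2/(z - 4)) dz.
Step 2. Evaluate the standard form [assuming z > 4]: now -2*log(z - 4) + ∫(1/z) dz.
Step 3. Evaluate the standard form [assuming z > 0]: now log(z) - 2*log(z - 4).
Answer: log(z) - 2*log(z - 4).


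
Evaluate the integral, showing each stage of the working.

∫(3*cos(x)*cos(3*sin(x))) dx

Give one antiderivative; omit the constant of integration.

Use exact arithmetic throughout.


Step 1. Substitute u = sin(x), turning ∫(3*cos(x)*cos(3*sin(x))) dx into ∫(3*cos(3*u)) du: now ∫(3*cos(3*u)) du.
Step 2. Evaluate the standard form: now sin(3*u).
Step 3. Substitute back u = sin(x): now sin(3*sin(x)).
Answer: sin(3*sin(x)).


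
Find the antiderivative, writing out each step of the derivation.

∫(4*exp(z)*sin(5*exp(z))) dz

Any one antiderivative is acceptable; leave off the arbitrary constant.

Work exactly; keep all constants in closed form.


Step 1. Substitute u = exp(z), turning ∫(4*exp(z)*sin(5*exp(z))) dz into ∫(4*sin(5*u)) du: now ∫(4*sin(5*u)) du.
Step 2. Evaluate the standard form: now -4*cos(5*u)/5.
Step 3. Substitute back u = exp(z): now -4*cos(5*exp(z))/5.
Answer: -4*cos(5*exp(z))/5.


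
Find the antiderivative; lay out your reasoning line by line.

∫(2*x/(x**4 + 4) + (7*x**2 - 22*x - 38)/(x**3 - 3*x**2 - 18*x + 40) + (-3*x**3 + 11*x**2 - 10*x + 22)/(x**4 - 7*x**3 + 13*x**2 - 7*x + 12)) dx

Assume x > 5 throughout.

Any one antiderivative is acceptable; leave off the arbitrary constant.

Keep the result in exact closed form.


Step 1. Rewrite: now ∫(2*x/(x**4 + 4)) dx + ∫((7*x**2 - 22*x - 38)/(x**3 - 3*x**2 - 18*x + 40)) dx + ∫((-3*x**3 + 11*x**2 - 10*x + 22)/(x**4 - 7*x**3 + 13*x**2 - 7*x + 12)) dx.
Step 2. Decompose ∫((-3*x**3 + 11*x**2 - 10*x + 22)/(x**4 - 7*x**3 + 13*x**2 - 7*x + 12)) dx by partial fractions, (-3*x**3 + 11*x**2 - 10*x + 22)/(x**4 - 7*x**3 + 13*x**2 - 7*x + 12) = 1/(x**2 + 1) - 1/(x - 3) - 2/(x - 4): now ∫(2*x/(x**4 + 4)) dx + ∫((7*x**2 - 22*x - 38)/(x**3 - 3*x**2 - 18*x + 40)) dx + ∫(-2/(x - 4)) dx + ∫(-1/(x - 3)) dx + ∫(1/(x**2 + 1)) dx.
Step 3. Evaluate the standard form [assuming x > 4]: now -2*log(x - 4) + ∫(2*x/(x**4 + 4)) dx + ∫((7*x**2 - 22*x - 38)/(x**3 - 3*x**2 - 18*x + 40)) dx + ∫(-1/(x - 3)) dx + ∫(1/(x**2 + 1)) dx.
Step 4. Evaluate the standard form [assuming x > 3]: now -2*log(x - 4) - log(x - 3) + ∫(2*x/(x**4 + 4)) dx + ∫((7*x**2 - 22*x - 38)/(x**3 - 3*x**2 - 18*x + 40)) dx + ∫(1/(x**2 + 1)) dx.
Step 5. Evaluate the standard form: now -2*log(x - 4) - log(x - 3) + atan(x) + ∫(2*x/(x**4 + 4)) dx + ∫((7*x**2 - 22*x - 38)/(x**3 - 3*x**2 - 18*x + 40)) dx.
Step 6. Decompose ∫((7*x**2 - 22*x - 38)/(x**3 - 3*x**2 - 18*x + 40)) dx by partial fractions, (7*x**2 - 22*x - 38)/(x**3 - 3*x**2 - 18*x + 40) = 3/(x + 4) + 3/(x - 2) + 1/(x - 5): now -2*log(x - 4) - log(x - 3) + atan(x) + ∫(2*x/(x**4 + 4)) dx + ∫(1/(x - 5)) dx + ∫(3/(x - 2)) dx + ∫(3/(x + 4)) dx.
Step 7. Evaluate the standard form [assuming x > -4]: now -2*log(x - 4) - log(x - 3) + 3*log(x + 4) + atan(x) + ∫(2*x/(x**4 + 4)) dx + ∫(1/(x - 5)) dx + ∫(3/(x - 2)) dx.
Step 8. Evaluate the standard form [assuming x > 2]: now -2*log(x - 4) - log(x - 3) + 3*log(x - 2) + 3*log(x + 4) + atan(x) + ∫(2*x/(x**4 + 4)) dx + ∫(1/(x - 5)) dx.
Step 9. Evaluate the standard form [assuming x > 5]: now log(x - 5) - 2*log(x - 4) - log(x - 3) + 3*log(x - 2) + 3*log(x + 4) + atan(x) + ∫(2*x/(x**4 + 4)) dx.
Step 10. Substitute u = x**2, turning ∫(2*x/(x**4 + 4)) dx into ∫(1/(u**2 + 4)) du: now log(x - 5) - 2*log(x - 4) - log(x - 3) + 3*log(x - 2) + 3*log(x + 4) + atan(x) + ∫(1/(u**2 + 4)) du.
Step 11. Evaluate the standard form: now log(x - 5) - 2*log(x - 4) - log(x - 3) + 3*log(x - 2) + 3*log(x + 4) + atan(u/2)/2 + atan(x).
Step 12. Substitute back u = x**2: now log(x - 5) - 2*log(x - 4) - log(x - 3) + 3*log(x - 2) + 3*log(x + 4) + atan(x) + atan(x**2/2)/2.
Answer: log(x - 5) - 2*log(x - 4) - log(x - 3) + 3*log(x - 2) + 3*log(x + 4) + atan(x) + atan(x**2/2)/2.


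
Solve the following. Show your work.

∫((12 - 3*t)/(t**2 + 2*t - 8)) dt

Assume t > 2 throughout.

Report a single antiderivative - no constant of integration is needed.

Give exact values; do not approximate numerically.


Step 1. Decompose ∫((12 - 3*t)/(t**2 + 2*t - 8)) dt by partial fractions, (12 - 3*t)/(t**2 + 2*t - 8) = -4/(t + 4) + 1/(t - 2): now ∫(1/(t - 2)) dt + ∫(-4/(t + 4)) dt.
Step 2. Evaluate the standard form [assuming t > -4]: now -4*log(t + 4) + ∫(1/(t - 2)) dt.
Step 3. Evaluate the standard form [assuming t > 2]: now log(t - 2) - 4*log(t + 4).
Answer: log(t - 2) - 4*log(t + 4).


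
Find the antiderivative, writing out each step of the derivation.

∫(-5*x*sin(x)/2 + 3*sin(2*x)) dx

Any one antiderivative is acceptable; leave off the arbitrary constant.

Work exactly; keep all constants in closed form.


Step 1. Rewrite: now ∫(-5*x*sin(x)/2) dx + ∫(3*sin(2*x)) dx.
Step 2. Integrate ∫(-5*x*sin(x)/2) dx by parts with u = x, dv = (-5*sin(x)/2) dx, so v = 5*cos(x)/2: now 5*x*cos(x)/2 + ∫(3*sin(2*x)) dx + ∫(-5*cos(x)/2) dx.
Step 3. Evaluate the standard form: now 5*x*cos(x)/2 - 5*sin(x)/2 + ∫(3*sin(2*x)) dx.
Step 4. Evaluate the standard form: now 5*x*cos(x)/2 - 5*sin(x)/2 - 3*cos(2*x)/2.
Answer: 5*x*cos(x)/2 - 5*sin(x)/2 - 3*cos(2*x)/2.


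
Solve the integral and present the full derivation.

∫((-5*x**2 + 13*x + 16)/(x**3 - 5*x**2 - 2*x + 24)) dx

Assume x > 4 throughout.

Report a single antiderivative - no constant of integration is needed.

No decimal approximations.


Step 1. Decompose ∫((-5*x**2 + 13*x + 16)/(x**3 - 5*x**2 - 2*x + 24)) dx by partial fractions, (-5*x**2 + 13*x + 16)/(x**3 - 5*x**2 - 2*x + 24) = -1/(x + 2) - 2/(x - 3) - 2/(x - 4): now ∫(-2/(x - 4)) dx + ∫(-2/(x - 3)) dx + ∫(-1/(x + 2)) dx.
Step 2. Evaluate the standard form [assuming x > -2]: now -log(x + 2) + ∫(-2/(x - 4)) dx + ∫(-2/(x - 3)) dx.
Step 3. Evaluate the standard form [assuming x > 3]: now -2*log(x - 3) - log(x + 2) + ∫(-2/(x - 4)) dx.
Step 4. Evaluate the standard form [assuming x > 4]: now -2*log(x - 4) - 2*log(x - 3) - log(x + 2).
Answer: -2*log(x - 4) - 2*log(x - 3) - log(x + 2).


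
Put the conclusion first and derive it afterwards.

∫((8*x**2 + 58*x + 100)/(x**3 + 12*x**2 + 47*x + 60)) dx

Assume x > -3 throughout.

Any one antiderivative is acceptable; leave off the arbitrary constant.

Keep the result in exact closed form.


The answer is -log(x + 3) + 4*log(x + 4) + 5*log(x + 5).
Step 1. Decompose ∫((8*x**2 + 58*x + 100)/(x**3 + 12*x**2 + 47*x + 60)) dx by partial fractions, (8*x**2 + 58*x + 100)/(x**3 + 12*x**2 + 47*x + 60) = 5/(x + 5) + 4/(x + 4) - 1/(x + 3): now ∫(-1/(x + 3)) dx + ∫(4/(x + 4)) dx + ∫(5/(x + 5)) dx.
Step 2. Evaluate the standard form [assuming x > -5]: now 5*log(x + 5) + ∫(-1/(x + 3)) dx + ∫(4/(x + 4)) dx.
Step 3. Evaluate the standard form [assuming x > -4]: now 4*log(x + 4) + 5*log(x + 5) + ∫(-1/(x + 3)) dx.
Step 4. Evaluate the standard form [assuming x > -3]: now -log(x + 3) + 4*log(x + 4) + 5*log(x + 5).
Answer: -log(x + 3) + 4*log(x + 4) + 5*log(x + 5).


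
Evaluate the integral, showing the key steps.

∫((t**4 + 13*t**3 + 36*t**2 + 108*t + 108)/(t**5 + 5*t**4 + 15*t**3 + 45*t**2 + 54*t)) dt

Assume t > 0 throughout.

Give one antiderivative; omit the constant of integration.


Step 1. Decompose ∫((t**4 + 13*t**3 + 36*t**2 + 108*t + 108)/(t**5 + 5*t**4 + 15*t**3 + 45*t**2 + 54*t)) dt by partial fractions, (t**4 + 13*t**3 + 36*t**2 + 108*t + 108)/(t**5 + 5*t**4 + 15*t**3 + 45*t**2 + 54*t) = 3/(t**2 + 9) - 3/(t + 3) + 2/(t + 2) + 2/t: now ∫(2/t) dt + ∫(2/(t + 2)) dt + ∫(-3/(t + 3)) dt + ∫(3/(t**2 + 9)) dt.
Step 2. Evaluate the standard form [assuming t > -3]: now -3*log(t + 3) + ∫(2/t) dt + ∫(2/(t + 2)) dt + ∫(3/(t**2 + 9)) dt.
Step 3. Evaluate the standard form [assuming t > 0]: now 2*log(t) - 3*log(t + 3) + ∫(2/(t + 2)) dt + ∫(3/(t**2 + 9)) dt.
Step 4. Evaluate the standard form [assuming t > -2]: now 2*log(t) + 2*log(t + 2) - 3*log(t + 3) + ∫(3/(t**2 + 9)) dt.
Step 5. Evaluate the standard form: now 2*log(t) + 2*log(t + 2) - 3*log(t + 3) + atan(t/3).
Answer: 2*log(t) + 2*log(t + 2) - 3*log(t + 3) + atan(t/3).


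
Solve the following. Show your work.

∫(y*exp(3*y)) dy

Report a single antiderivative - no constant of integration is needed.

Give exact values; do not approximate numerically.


Step 1. Integrate ∫(y*exp(3*y)) dy by parts with u = y, dv = (exp(3*y)) dy, so v = exp(3*y)/3: now y*exp(3*y)/3 + ∫(-exp(3*y)/3) dy.
Step 2. Evaluate the standard form: now y*exp(3*y)/3 - exp(3*y)/9.
Answer: y*exp(3*y)/3 - exp(3*y)/9.


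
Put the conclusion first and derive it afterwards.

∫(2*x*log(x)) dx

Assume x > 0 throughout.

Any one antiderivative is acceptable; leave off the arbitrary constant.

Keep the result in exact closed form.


The answer is x**2*log(x) - x**2/2.
Step 1. Integrate ∫(2*x*log(x)) dx by parts with u = log(x), dv = (2*x) dx, so v = x**2 [assuming x > 0]: now x**2*log(x) + ∫(-x) dx.
Step 2. Evaluate the standard form: now x**2*log(x) - x**2/2.
Answer: x**2*log(x) - x**2/2.


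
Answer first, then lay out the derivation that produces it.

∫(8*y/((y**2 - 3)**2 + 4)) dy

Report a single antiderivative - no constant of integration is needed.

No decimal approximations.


The answer is 2*atan(y**2/2 - 3/2).
Step 1. Substitute u = y**2 - 3, turning ∫(8*y/((y**2 - 3)**2 + 4)) dy into ∫(4/(u**2 + 4)) du: now ∫(4/(u**2 + 4)) du.
Step 2. Evaluate the standard form: now 2*atan(u/2).
Step 3. Substitute back u = y**2 - 3: now 2*atan(y**2/2 - 3/2).
Answer: 2*atan(y**2/2 - 3/2).


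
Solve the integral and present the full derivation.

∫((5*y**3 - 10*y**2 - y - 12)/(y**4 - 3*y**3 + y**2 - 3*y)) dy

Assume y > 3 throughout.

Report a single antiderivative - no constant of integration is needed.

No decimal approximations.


Step 1. Decompose ∫((5*y**3 - 10*y**2 - y - 12)/(y**4 - 3*y**3 + y**2 - 3*y)) dy by partial fractions, (5*y**3 - 10*y**2 - y - 12)/(y**4 - 3*y**3 + y**2 - 3*y) = 2/(y**2 + 1) + 1/(y - 3) + 4/y: now ∫(4/y) dy + ∫(1/(y - 3)) dy + ∫(2/(y**2 + 1)) dy.
Step 2. Evaluate the standard form [assuming y > 0]: now 4*log(y) + ∫(1/(y - 3)) dy + ∫(2/(y**2 + 1)) dy.
Step 3. Evaluate the standard form [assuming y > 3]: now 4*log(y) + log(y - 3) + ∫(2/(y**2 + 1)) dy.
Step 4. Evaluate the standard form: now 4*log(y) + log(y - 3) + 2*atan(y).
Answer: 4*log(y) + log(y - 3) + 2*atan(y).


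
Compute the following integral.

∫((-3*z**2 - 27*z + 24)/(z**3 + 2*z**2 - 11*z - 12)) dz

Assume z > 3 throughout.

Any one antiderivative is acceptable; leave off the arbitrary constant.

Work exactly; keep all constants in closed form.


Answer: -3*log(z - 3) - 4*log(z + 1) + 4*log(z + 4).


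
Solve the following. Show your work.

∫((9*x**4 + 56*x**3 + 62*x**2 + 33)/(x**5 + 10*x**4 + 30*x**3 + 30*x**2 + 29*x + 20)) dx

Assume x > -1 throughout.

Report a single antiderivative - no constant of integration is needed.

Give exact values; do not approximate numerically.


Step 1. Decompose ∫((9*x**4 + 56*x**3 + 62*x**2 + 33)/(x**5 + 10*x**4 + 30*x**3 + 30*x**2 + 29*x + 20)) dx by partial fractions, (9*x**4 + 56*x**3 + 62*x**2 + 33)/(x**5 + 10*x**4 + 30*x**3 + 30*x**2 + 29*x + 20) = -2/(x**2 + 1) + 2/(x + 5) + 5/(x + 4) + 2/(x + 1): now ∫(2/(x + 1)) dx + ∫(5/(x + 4)) dx + ∫(2/(x + 5)) dx + ∫(-2/(x**2 + 1)) dx.
Step 2. Evaluate the standard form [assuming x > -4]: now 5*log(x + 4) + ∫(2/(x + 1)) dx + ∫(2/(x + 5)) dx + ∫(-2/(x**2 + 1)) dx.
Step 3. Evaluate the standard form [assuming x > -5]: now 5*log(x + 4) + 2*log(x + 5) + ∫(2/(x + 1)) dx + ∫(-2/(x**2 + 1)) dx.
Step 4. Evaluate the standard form [assuming x > -1]: now 2*log(x + 1) + 5*log(x + 4) + 2*log(x + 5) + ∫(-2/(x**2 + 1)) dx.
Step 5. Evaluate the standard form: now 2*log(x + 1) + 5*log(x + 4) + 2*log(x + 5) - 2*atan(x).
Answer: 2*log(x + 1) + 5*log(x + 4) + 2*log(x + 5) - 2*atan(x).


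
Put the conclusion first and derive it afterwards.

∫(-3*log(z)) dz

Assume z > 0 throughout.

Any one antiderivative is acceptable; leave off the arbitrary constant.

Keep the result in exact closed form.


The answer is -3*z*log(z) + 3*z.
Step 1. Integrate ∫(-3*log(z)) dz by parts with u = log(z), dv = (-3) dz, so v = -3*z [assuming z > 0]: now -3*z*log(z) + ∫(3) dz.
Step 2. Evaluate the standard form: now -3*z*log(z) + 3*z.
Answer: -3*z*log(z) + 3*z.


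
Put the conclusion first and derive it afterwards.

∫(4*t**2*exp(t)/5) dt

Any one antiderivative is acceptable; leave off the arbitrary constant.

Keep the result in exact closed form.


The answer is 4*t**2*exp(t)/5 - 8*t*exp(t)/5 + 8*exp(t)/5.
Step 1. Integrate ∫(4*t**2*exp(t)/5) dt by parts with u = t**2, dv = (4*exp(t)/5) dt, so v = 4*exp(t)/5: now 4*t**2*exp(t)/5 + ∫(-8*t*exp(t)/5) dt.
Step 2. Integrate ∫(-8*t*exp(t)/5) dt by parts with u = t, dv = (-8*exp(t)/5) dt, so v = -8*exp(t)/5: now 4*t**2*exp(t)/5 - 8*t*exp(t)/5 + ∫(8*exp(t)/5) dt.
Step 3. Evaluate the standard form: now 4*t**2*exp(t)/5 - 8*t*exp(t)/5 + 8*exp(t)/5.
Answer: 4*t**2*exp(t)/5 - 8*t*exp(t)/5 + 8*exp(t)/5.


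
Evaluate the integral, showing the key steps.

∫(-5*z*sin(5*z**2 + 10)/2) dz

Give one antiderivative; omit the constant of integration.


Step 1. Substitute u = z**2 + 2, turning ∫(-5*z*sin(5*z**2 + 10)/2) dz into ∫(-5*sin(5*u)/4) du: now ∫(-5*sin(5*u)/4) du.
Step 2. Evaluate the standard form: now cos(5*u)/4.
Step 3. Substitute back u = z**2 + 2: now cos(5*z**2 + 10)/4.
Answer: cos(5*z**2 + 10)/4.


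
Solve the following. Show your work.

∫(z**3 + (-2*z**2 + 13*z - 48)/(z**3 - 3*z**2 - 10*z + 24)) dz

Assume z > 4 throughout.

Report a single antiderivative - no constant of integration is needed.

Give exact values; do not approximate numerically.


Step 1. Rewrite: now ∫(z**3) dz + ∫((-2*z**2 + 13*z - 48)/(z**3 - 3*z**2 - 10*z + 24)) dz.
Step 2. Evaluate the standard form: now z**4/4 + ∫((-2*z**2 + 13*z - 48)/(z**3 - 3*z**2 - 10*z + 24)) dz.
Step 3. Decompose ∫((-2*z**2 + 13*z - 48)/(z**3 - 3*z**2 - 10*z + 24)) dz by partial fractions, (-2*z**2 + 13*z - 48)/(z**3 - 3*z**2 - 10*z + 24) = -3/(z + 3) + 3/(z - 2) - 2/(z - 4): now z**4/4 + ∫(-2/(z - 4)) dz + ∫(3/(z - 2)) dz + ∫(-3/(z + 3)) dz.
Step 4. Evaluate the standard form [assuming z > 4]: now z**4/4 - 2*log(z - 4) + ∫(3/(z - 2)) dz + ∫(-3/(z + 3)) dz.
Step 5. Evaluate the standard form [assuming z > -3]: now z**4/4 - 2*log(z - 4) - 3*log(z + 3) + ∫(3/(z - 2)) dz.
Step 6. Evaluate the standard form [assuming z > 2]: now z**4/4 - 2*log(z - 4) + 3*log(z - 2) - 3*log(z + 3).
Answer: z**4/4 - 2*log(z - 4) + 3*log(z - 2) - 3*log(z + 3).


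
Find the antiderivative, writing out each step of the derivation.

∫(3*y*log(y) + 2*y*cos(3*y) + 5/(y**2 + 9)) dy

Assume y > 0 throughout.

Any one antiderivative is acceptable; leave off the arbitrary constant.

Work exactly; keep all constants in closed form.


Step 1. Rewrite: now ∫(3*y*log(y)) dy + ∫(2*y*cos(3*y)) dy + ∫(5/(y**2 + 9)) dy.
Step 2. Integrate ∫(3*y*log(y)) dy by parts with u = log(y), dv = (3*y) dy, so v = 3*y**2/2 [assuming y > 0]: now 3*y**2*log(y)/2 + ∫(-3*y/2) dy + ∫(2*y*cos(3*y)) dy + ∫(5/(y**2 + 9)) dy.
Step 3. Evaluate the standard form: now 3*y**2*log(y)/2 - 3*y**2/4 + ∫(2*y*cos(3*y)) dy + ∫(5/(y**2 + 9)) dy.
Step 4. Evaluate the standard form: now 3*y**2*log(y)/2 - 3*y**2/4 + 5*atan(y/3)/3 + ∫(2*y*cos(3*y)) dy.
Step 5. Integrate ∫(2*y*cos(3*y)) dy by parts with u = y, dv = (2*cos(3*y)) dy, so v = 2*sin(3*y)/3: now 3*y**2*log(y)/2 - 3*y**2/4 + 2*y*sin(3*y)/3 + 5*atan(y/3)/3 + ∫(-2*sin(3*y)/3) dy.
Step 6. Evaluate the standard form: now 3*y**2*log(y)/2 - 3*y**2/4 + 2*y*sin(3*y)/3 + 2*cos(3*y)/9 + 5*atan(y/3)/3.
Answer: 3*y**2*log(y)/2 - 3*y**2/4 + 2*y*sin(3*y)/3 + 2*cos(3*y)/9 + 5*atan(y/3)/3.


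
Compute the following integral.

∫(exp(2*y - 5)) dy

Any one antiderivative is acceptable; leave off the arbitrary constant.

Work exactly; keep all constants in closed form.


Answer: exp(2*y - 5)/2.


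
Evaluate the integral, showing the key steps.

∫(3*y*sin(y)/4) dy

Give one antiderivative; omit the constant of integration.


Step 1. Integrate ∫(3*y*sin(y)/4) dy by parts with u = y, dv = (3*sin(y)/4) dy, so v = -3*cos(y)/4: now -3*y*cos(y)/4 + ∫(3*cos(y)/4) dy.
Step 2. Evaluate the standard form: now -3*y*cos(y)/4 + 3*sin(y)/4.
Answer: -3*y*cos(y)/4 + 3*sin(y)/4.


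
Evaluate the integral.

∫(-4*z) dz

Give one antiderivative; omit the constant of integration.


Answer: -2*z**2.


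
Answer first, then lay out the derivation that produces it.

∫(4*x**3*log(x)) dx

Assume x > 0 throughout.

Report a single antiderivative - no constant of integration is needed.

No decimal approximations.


The answer is x**4*log(x) - x**4/4.
Step 1. Integrate ∫(4*x**3*log(x)) dx by parts with u = log(x), dv = (4*x**3) dx, so v = x**4 [assuming x > 0]: now x**4*log(x) + ∫(-x**3) dx.
Step 2. Evaluate the standard form: now x**4*log(x) - x**4/4.
Answer: x**4*log(x) - x**4/4.


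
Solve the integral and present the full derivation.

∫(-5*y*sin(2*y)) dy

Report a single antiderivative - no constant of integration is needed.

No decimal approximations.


Step 1. Integrate ∫(-5*y*sin(2*y)) dy by parts with u = y, dv = (-5*sin(2*y)) dy, so v = 5*cos(2*y)/2: now 5*y*cos(2*y)/2 + ∫(-5*cos(2*y)/2) dy.
Step 2. Evaluate the standard form: now 5*y*cos(2*y)/2 - 5*sin(2*y)/4.
Answer: 5*y*cos(2*y)/2 - 5*sin(2*y)/4.


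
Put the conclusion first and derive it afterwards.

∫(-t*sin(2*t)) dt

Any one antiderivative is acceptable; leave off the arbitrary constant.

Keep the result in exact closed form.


The answer is t*cos(2*t)/2 - sin(2*t)/4.
Step 1. Integrate ∫(-t*sin(2*t)) dt by parts with u = t, dv = (-sin(2*t)) dt, so v = cos(2*t)/2: now t*cos(2*t)/2 + ∫(-cos(2*t)/2) dt.
Step 2. Evaluate the standard form: now t*cos(2*t)/2 - sin(2*t)/4.
Answer: t*cos(2*t)/2 - sin(2*t)/4.


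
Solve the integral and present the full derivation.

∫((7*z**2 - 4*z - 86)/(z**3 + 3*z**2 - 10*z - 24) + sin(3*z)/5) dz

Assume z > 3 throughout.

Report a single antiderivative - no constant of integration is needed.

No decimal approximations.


Step 1. Rewrite: now ∫((7*z**2 - 4*z - 86)/(z**3 + 3*z**2 - 10*z - 24)) dz + ∫(sin(3*z)/5) dz.
Step 2. Decompose ∫((7*z**2 - 4*z - 86)/(z**3 + 3*z**2 - 10*z - 24)) dz by partial fractions, (7*z**2 - 4*z - 86)/(z**3 + 3*z**2 - 10*z - 24) = 3/(z + 4) + 5/(z + 2) - 1/(z - 3): now ∫(-1/(z - 3)) dz + ∫(5/(z + 2)) dz + ∫(3/(z + 4)) dz + ∫(sin(3*z)/5) dz.
Step 3. Evaluate the standard form [assuming z > -4]: now 3*log(z + 4) + ∫(-1/(z - 3)) dz + ∫(5/(z + 2)) dz + ∫(sin(3*z)/5) dz.
Step 4. Evaluate the standard form [assuming z > 3]: now -log(z - 3) + 3*log(z + 4) + ∫(5/(z + 2)) dz + ∫(sin(3*z)/5) dz.
Step 5. Evaluate the standard form [assuming z > -2]: now -log(z - 3) + 5*log(z + 2) + 3*log(z + 4) + ∫(sin(3*z)/5) dz.
Step 6. Evaluate the standard form: now -log(z - 3) + 5*log(z + 2) + 3*log(z + 4) - cos(3*z)/15.
Answer: -log(z - 3) + 5*log(z + 2) + 3*log(z + 4) - cos(3*z)/15.


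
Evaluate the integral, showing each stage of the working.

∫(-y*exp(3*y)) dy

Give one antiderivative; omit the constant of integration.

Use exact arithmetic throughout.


Step 1. Integrate ∫(-y*exp(3*y)) dy by parts with u = y, dv = (-exp(3*y)) dy, so v = -exp(3*y)/3: now -y*exp(3*y)/3 + ∫(exp(3*y)/3) dy.
Step 2. Evaluate the standard form: now -y*exp(3*y)/3 + exp(3*y)/9.
Answer: -y*exp(3*y)/3 + exp(3*y)/9.


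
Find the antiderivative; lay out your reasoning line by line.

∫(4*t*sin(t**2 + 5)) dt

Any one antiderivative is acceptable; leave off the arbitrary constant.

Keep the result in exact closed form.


Step 1. Substitute u = t**2 + 5, turning ∫(4*t*sin(t**2 + 5)) dt into ∫(2*sin(u)) du: now ∫(2*sin(u)) du.
Step 2. Evaluate the standard form: now -2*cos(u).
Step 3. Substitute back u = t**2 + 5: now -2*cos(t**2 + 5).
Answer: -2*cos(t**2 + 5).


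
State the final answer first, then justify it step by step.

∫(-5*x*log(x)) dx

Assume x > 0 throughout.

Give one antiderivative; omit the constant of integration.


The answer is -5*x**2*log(x)/2 + 5*x**2/4.
Step 1. Integrate ∫(-5*x*log(x)) dx by parts with u = log(x), dv = (-5*x) dx, so v = -5*x**2/2 [assuming x > 0]: now -5*x**2*log(x)/2 + ∫(5*x/2) dx.
Step 2. Evaluate the standard form: now -5*x**2*log(x)/2 + 5*x**2/4.
Answer: -5*x**2*log(x)/2 + 5*x**2/4.


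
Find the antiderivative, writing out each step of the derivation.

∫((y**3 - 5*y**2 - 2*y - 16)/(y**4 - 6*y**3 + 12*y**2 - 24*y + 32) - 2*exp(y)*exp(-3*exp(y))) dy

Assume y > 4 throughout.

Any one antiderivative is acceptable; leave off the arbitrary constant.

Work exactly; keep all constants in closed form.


Step 1. Rewrite: now ∫((y**3 - 5*y**2 - 2*y - 16)/(y**4 - 6*y**3 + 12*y**2 - 24*y + 32)) dy + ∫(-2*exp(y)*exp(-3*exp(y))) dy.
Step 2. Decompose ∫((y**3 - 5*y**2 - 2*y - 16)/(y**4 - 6*y**3 + 12*y**2 - 24*y + 32)) dy by partial fractions, (y**3 - 5*y**2 - 2*y - 16)/(y**4 - 6*y**3 + 12*y**2 - 24*y + 32) = 1/(y**2 + 4) + 2/(y - 2) - 1/(y - 4): now ∫(-2*exp(y)*exp(-3*exp(y))) dy + ∫(-1/(y - 4)) dy + ∫(2/(y - 2)) dy + ∫(1/(y**2 + 4)) dy.
Step 3. Evaluate the standard form [assuming y > 2]: now 2*log(y - 2) + ∫(-2*exp(y)*exp(-3*exp(y))) dy + ∫(-1/(y - 4)) dy + ∫(1/(y**2 + 4)) dy.
Step 4. Evaluate the standard form [assuming y > 4]: now -log(y - 4) + 2*log(y - 2) + ∫(-2*exp(y)*exp(-3*exp(y))) dy + ∫(1/(y**2 + 4)) dy.
Step 5. Evaluate the standard form: now -log(y - 4) + 2*log(y - 2) + atan(y/2)/2 + ∫(-2*exp(y)*exp(-3*exp(y))) dy.
Step 6. Substitute u = exp(y), turning ∫(-2*exp(y)*exp(-3*exp(y))) dy into ∫(-2*exp(-3*u)) du: now -log(y - 4) + 2*log(y - 2) + atan(y/2)/2 + ∫(-2*exp(-3*u)) du.
Step 7. Evaluate the standard form: now -log(y - 4) + 2*log(y - 2) + atan(y/2)/2 + 2*exp(-3*u)/3.
Step 8. Substitute back u = exp(y): now -log(y - 4) + 2*log(y - 2) + atan(y/2)/2 + 2*exp(-3*exp(y))/3.
Answer: -log(y - 4) + 2*log(y - 2) + atan(y/2)/2 + 2*exp(-3*exp(y))/3.


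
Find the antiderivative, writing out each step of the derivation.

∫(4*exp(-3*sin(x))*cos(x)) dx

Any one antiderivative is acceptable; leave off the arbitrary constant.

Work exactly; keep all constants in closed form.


Step 1. Substitute u = sin(x), turning ∫(4*exp(-3*sin(x))*cos(x)) dx into ∫(4*exp(-3*u)) du: now ∫(4*exp(-3*u)) du.
Step 2. Evaluate the standard form: now -4*exp(-3*u)/3.
Step 3. Substitute back u = sin(x): now -4*exp(-3*sin(x))/3.
Answer: -4*exp(-3*sin(x))/3.


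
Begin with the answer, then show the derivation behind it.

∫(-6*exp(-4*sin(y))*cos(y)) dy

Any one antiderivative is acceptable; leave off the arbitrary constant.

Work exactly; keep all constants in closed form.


The answer is 3*exp(-4*sin(y))/2.
Step 1. Substitute u = sin(y), turning ∫(-6*exp(-4*sin(y))*cos(y)) dy into ∫(-6*exp(-4*u)) du: now ∫(-6*exp(-4*u)) du.
Step 2. Evaluate the standard form: now 3*exp(-4*u)/2.
Step 3. Substitute back u = sin(y): now 3*exp(-4*sin(y))/2.
Answer: 3*exp(-4*sin(y))/2.


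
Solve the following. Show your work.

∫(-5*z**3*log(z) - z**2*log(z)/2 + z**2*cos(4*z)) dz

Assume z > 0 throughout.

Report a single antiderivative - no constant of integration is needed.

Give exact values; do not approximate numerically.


Step 1. Rewrite: now ∫(-z**2*log(z)/2) dz + ∫(z**2*cos(4*z)) dz + ∫(-5*z**3*log(z)) dz.
Step 2. Integrate ∫(z**2*cos(4*z)) dz by parts with u = z**2, dv = (cos(4*z)) dz, so v = sin(4*z)/4: now z**2*sin(4*z)/4 + ∫(-z*sin(4*z)/2) dz + ∫(-z**2*log(z)/2) dz + ∫(-5*z**3*log(z)) dz.
Step 3. Integrate ∫(-z*sin(4*z)/2) dz by parts with u = z, dv = (-sin(4*z)/2) dz, so v = cos(4*z)/8: now z**2*sin(4*z)/4 + z*cos(4*z)/8 + ∫(-z**2*log(z)/2) dz + ∫(-5*z**3*log(z)) dz + ∫(-cos(4*z)/8) dz.
Step 4. Evaluate the standard form: now z**2*sin(4*z)/4 + z*cos(4*z)/8 - sin(4*z)/32 + ∫(-z**2*log(z)/2) dz + ∫(-5*z**3*log(z)) dz.
Step 5. Integrate ∫(-z**2*log(z)/2) dz by parts with u = log(z), dv = (-z**2/2) dz, so v = -z**3/6 [assuming z > 0]: now -z**3*log(z)/6 + z**2*sin(4*z)/4 + z*cos(4*z)/8 - sin(4*z)/32 + ∫(z**2/6) dz + ∫(-5*z**3*log(z)) dz.
Step 6. Evaluate the standard form: now -z**3*log(z)/6 + z**3/18 + z**2*sin(4*z)/4 + z*cos(4*z)/8 - sin(4*z)/32 + ∫(-5*z**3*log(z)) dz.
Step 7. Integrate ∫(-5*z**3*log(z)) dz by parts with u = log(z), dv = (-5*z**3) dz, so v = -5*z**4/4 [assuming z > 0]: now -5*z**4*log(z)/4 - z**3*log(z)/6 + z**3/18 + z**2*sin(4*z)/4 + z*cos(4*z)/8 - sin(4*z)/32 + ∫(5*z**3/4) dz.
Step 8. Evaluate the standard form: now -5*z**4*log(z)/4 + 5*z**4/16 - z**3*log(z)/6 + z**3/18 + z**2*sin(4*z)/4 + z*cos(4*z)/8 - sin(4*z)/32.
Answer: -5*z**4*log(z)/4 + 5*z**4/16 - z**3*log(z)/6 + z**3/18 + z**2*sin(4*z)/4 + z*cos(4*z)/8 - sin(4*z)/32.


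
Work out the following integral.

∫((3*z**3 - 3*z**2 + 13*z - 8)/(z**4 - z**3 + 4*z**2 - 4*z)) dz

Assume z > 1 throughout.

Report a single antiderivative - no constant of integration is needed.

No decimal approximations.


Answer: 2*log(z) + log(z - 1) - atan(z/2)/2.
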